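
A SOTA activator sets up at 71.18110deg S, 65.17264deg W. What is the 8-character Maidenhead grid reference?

FB78jt96

Offset from 180°W / 90°S: lon 114.82736°, lat 18.81890°.
Field (20°×10°, letters A–R): lon ⌊114.82736/20⌋ = 5 → F; lat ⌊18.81890/10⌋ = 1 → B.
Square (2°×1°, digits 0–9): lon ⌊14.82736/2⌋ = 7; lat ⌊8.81890/1⌋ = 8.
Subsquare (5′×2.5′, letters a–x): lon ⌊0.82736/0.0833333⌋ = 9 → j; lat ⌊0.81890/0.0416667⌋ = 19 → t.
Extended square (30″×15″, digits 0–9): lon ⌊0.07736/0.00833333⌋ = 9; lat ⌊0.02723/0.00416667⌋ = 6.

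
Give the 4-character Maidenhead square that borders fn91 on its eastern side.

Longitude square 9; +1 → 10, wraps to 0, carry into field.
Longitude field F = 5; +1 → 6 = G.
The latitude characters are unchanged.

GN01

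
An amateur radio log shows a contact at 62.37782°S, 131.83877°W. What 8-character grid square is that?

CC47bo99

Add 180° to longitude and 90° to latitude: 48.16123, 27.62218.
Field: lon ⌊48.16123/20⌋ = 2 → C; lat ⌊27.62218/10⌋ = 2 → C.
Square: lon ⌊8.16123/2⌋ = 4; lat ⌊7.62218/1⌋ = 7.
Subsquare: lon ⌊0.16123/0.0833333⌋ = 1 → b; lat ⌊0.62218/0.0416667⌋ = 14 → o.
Extended square: lon ⌊0.07790/0.00833333⌋ = 9; lat ⌊0.03885/0.00416667⌋ = 9.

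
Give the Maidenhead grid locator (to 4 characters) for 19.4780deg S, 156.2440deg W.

BH10

Add 180° to longitude and 90° to latitude: 23.76, 70.52.
Field (20°×10°, letters A–R): lon ⌊23.76/20⌋ = 1 → B; lat ⌊70.52/10⌋ = 7 → H.
Square (2°×1°, digits 0–9): lon ⌊3.76/2⌋ = 1; lat ⌊0.52/1⌋ = 0.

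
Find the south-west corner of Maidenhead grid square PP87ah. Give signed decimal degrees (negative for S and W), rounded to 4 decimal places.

67.2917, 136.0000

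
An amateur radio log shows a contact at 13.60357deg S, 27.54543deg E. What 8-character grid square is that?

KH36sj55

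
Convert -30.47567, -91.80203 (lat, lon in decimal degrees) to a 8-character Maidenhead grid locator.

EF49cm35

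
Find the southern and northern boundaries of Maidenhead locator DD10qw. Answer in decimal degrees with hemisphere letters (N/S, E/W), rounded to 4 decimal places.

Field D=3, D=3: +3·20° lon, +3·10° lat → SW at lon -120°, lat -60°.
Square 1, 0: +1·2° lon, +0·1° lat → SW at lon -118°, lat -60°.
Subsquare q=16, w=22: +16·0.0833333° lon, +22·0.0416667° lat → SW at lon -116.667°, lat -59.0833°.
Cell spans 0.0833333° lon × 0.0416667° lat.
south 59.0833° S, north 59.0417° S.

59.0833° S, 59.0417° S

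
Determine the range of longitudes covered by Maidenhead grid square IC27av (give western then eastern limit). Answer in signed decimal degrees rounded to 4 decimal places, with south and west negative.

-16.0000, -15.9167

Field I=8, C=2: +8·20° lon, +2·10° lat → SW at lon -20°, lat -70°.
Square 2, 7: +2·2° lon, +7·1° lat → SW at lon -16°, lat -63°.
Subsquare a=0, v=21: +0·0.0833333° lon, +21·0.0416667° lat → SW at lon -16°, lat -62.125°.
Cell spans 0.0833333° lon × 0.0416667° lat.
west -16.0000, east -15.9167.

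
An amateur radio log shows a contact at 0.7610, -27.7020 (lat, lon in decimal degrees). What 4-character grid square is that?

HJ60

Shift to the Maidenhead origin (180°W, 90°S): lon 152.30, lat 90.76.
Field: lon ⌊152.30/20⌋ = 7 → H; lat ⌊90.76/10⌋ = 9 → J.
Square: lon ⌊12.30/2⌋ = 6; lat ⌊0.76/1⌋ = 0.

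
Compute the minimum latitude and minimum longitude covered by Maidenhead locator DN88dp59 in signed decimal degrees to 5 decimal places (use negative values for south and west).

48.66250, -103.70833

Field D=3, N=13: +3·20° lon, +13·10° lat → SW at lon -120°, lat 40°.
Square 8, 8: +8·2° lon, +8·1° lat → SW at lon -104°, lat 48°.
Subsquare d=3, p=15: +3·0.0833333° lon, +15·0.0416667° lat → SW at lon -103.75°, lat 48.625°.
Extended square 5, 9: +5·0.00833333° lon, +9·0.00416667° lat → SW at lon -103.708°, lat 48.6625°.
latitude 48.66250, longitude -103.70833.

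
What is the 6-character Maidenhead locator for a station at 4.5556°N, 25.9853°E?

KJ24xn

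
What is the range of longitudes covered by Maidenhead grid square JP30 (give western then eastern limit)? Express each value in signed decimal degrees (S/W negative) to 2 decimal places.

6.00, 8.00

Field J=9, P=15: +9·20° lon, +15·10° lat → SW at lon 0°, lat 60°.
Square 3, 0: +3·2° lon, +0·1° lat → SW at lon 6°, lat 60°.
Cell spans 2° lon × 1° lat.
west 6.00, east 8.00.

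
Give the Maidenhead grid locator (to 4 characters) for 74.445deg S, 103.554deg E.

OB15

Shift to the Maidenhead origin (180°W, 90°S): lon 283.55, lat 15.56.
Field: lon ⌊283.55/20⌋ = 14 → O; lat ⌊15.56/10⌋ = 1 → B.
Square: lon ⌊3.55/2⌋ = 1; lat ⌊5.56/1⌋ = 5.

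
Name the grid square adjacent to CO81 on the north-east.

CO92

Longitude square 8; +1 → 9.
Latitude square 1; +1 → 2.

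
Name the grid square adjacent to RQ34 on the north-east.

RQ45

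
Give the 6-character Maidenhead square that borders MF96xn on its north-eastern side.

NF06ao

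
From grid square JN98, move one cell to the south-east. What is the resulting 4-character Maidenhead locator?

Longitude square 9; +1 → 10, wraps to 0, carry into field.
Longitude field J = 9; +1 → 10 = K.
Latitude square 8; −1 → 7.

KN07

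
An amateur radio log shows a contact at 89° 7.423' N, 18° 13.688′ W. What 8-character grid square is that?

Add 180° to longitude and 90° to latitude: 161.77187, 179.12372.
Field (20°×10°, letters A–R): lon ⌊161.77187/20⌋ = 8 → I; lat ⌊179.12372/10⌋ = 17 → R.
Square (2°×1°, digits 0–9): lon ⌊1.77187/2⌋ = 0; lat ⌊9.12372/1⌋ = 9.
Subsquare (5′×2.5′, letters a–x): lon ⌊1.77187/0.0833333⌋ = 21 → v; lat ⌊0.12372/0.0416667⌋ = 2 → c.
Extended square (30″×15″, digits 0–9): lon ⌊0.02187/0.00833333⌋ = 2; lat ⌊0.04038/0.00416667⌋ = 9.

IR09vc29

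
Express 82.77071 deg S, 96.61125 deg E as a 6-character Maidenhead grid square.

Offset from 180°W / 90°S: lon 276.6112°, lat 7.2293°.
Field: lon ⌊276.6112/20⌋ = 13 → N; lat ⌊7.2293/10⌋ = 0 → A.
Square: lon ⌊16.6112/2⌋ = 8; lat ⌊7.2293/1⌋ = 7.
Subsquare: lon ⌊0.6112/0.0833333⌋ = 7 → h; lat ⌊0.2293/0.0416667⌋ = 5 → f.

NA87hf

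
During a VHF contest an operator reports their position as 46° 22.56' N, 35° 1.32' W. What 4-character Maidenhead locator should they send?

HN26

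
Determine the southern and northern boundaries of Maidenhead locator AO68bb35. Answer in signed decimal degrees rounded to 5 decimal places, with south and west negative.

58.06250, 58.06667

Field A=0, O=14: +0·20° lon, +14·10° lat → SW at lon -180°, lat 50°.
Square 6, 8: +6·2° lon, +8·1° lat → SW at lon -168°, lat 58°.
Subsquare b=1, b=1: +1·0.0833333° lon, +1·0.0416667° lat → SW at lon -167.917°, lat 58.0417°.
Extended square 3, 5: +3·0.00833333° lon, +5·0.00416667° lat → SW at lon -167.892°, lat 58.0625°.
Cell spans 0.00833333° lon × 0.00416667° lat.
south 58.06250, north 58.06667.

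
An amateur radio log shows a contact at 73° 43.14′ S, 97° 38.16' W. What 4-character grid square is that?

EB16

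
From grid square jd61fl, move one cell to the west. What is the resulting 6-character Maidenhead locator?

JD61el

Longitude subsquare f = 5; −1 → 4 = e.
The latitude characters are unchanged.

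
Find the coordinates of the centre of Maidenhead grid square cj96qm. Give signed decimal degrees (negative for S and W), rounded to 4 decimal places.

Field C=2, J=9: +2·20° lon, +9·10° lat → SW at lon -140°, lat 0°.
Square 9, 6: +9·2° lon, +6·1° lat → SW at lon -122°, lat 6°.
Subsquare q=16, m=12: +16·0.0833333° lon, +12·0.0416667° lat → SW at lon -120.667°, lat 6.5°.
Cell spans 0.0833333° lon × 0.0416667° lat. Centre is SW corner plus half of each.
latitude 6.5208, longitude -120.6250.

6.5208, -120.6250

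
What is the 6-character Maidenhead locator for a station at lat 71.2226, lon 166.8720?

Offset from 180°W / 90°S: lon 346.8720°, lat 161.2226°.
Field: 346.8720/20 → 17 → R, 161.2226/10 → 16 → Q; chars RQ.
Square: 6.8720/2 → 3, 1.2226/1 → 1; chars 31.
Subsquare: 0.8720/0.0833333 → 10 → k, 0.2226/0.0416667 → 5 → f; chars kf.

RQ31kf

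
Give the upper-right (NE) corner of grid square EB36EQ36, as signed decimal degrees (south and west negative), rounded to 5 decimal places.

Field E=4, B=1: +4·20° lon, +1·10° lat → SW at lon -100°, lat -80°.
Square 3, 6: +3·2° lon, +6·1° lat → SW at lon -94°, lat -74°.
Subsquare e=4, q=16: +4·0.0833333° lon, +16·0.0416667° lat → SW at lon -93.6667°, lat -73.3333°.
Extended square 3, 6: +3·0.00833333° lon, +6·0.00416667° lat → SW at lon -93.6417°, lat -73.3083°.
Cell spans 0.00833333° lon × 0.00416667° lat. NE corner is SW corner plus one full cell.
latitude -73.30417, longitude -93.63333.

-73.30417, -93.63333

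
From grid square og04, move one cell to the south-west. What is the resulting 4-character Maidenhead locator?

Longitude square 0; −1 → -1, wraps to 9, carry into field.
Longitude field O = 14; −1 → 13 = N.
Latitude square 4; −1 → 3.

NG93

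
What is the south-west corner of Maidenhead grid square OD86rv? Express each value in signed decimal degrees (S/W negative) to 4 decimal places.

-53.1250, 117.4167

Field O=14, D=3: +14·20° lon, +3·10° lat → SW at lon 100°, lat -60°.
Square 8, 6: +8·2° lon, +6·1° lat → SW at lon 116°, lat -54°.
Subsquare r=17, v=21: +17·0.0833333° lon, +21·0.0416667° lat → SW at lon 117.417°, lat -53.125°.
latitude -53.1250, longitude 117.4167.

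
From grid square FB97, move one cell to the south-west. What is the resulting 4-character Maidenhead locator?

Longitude square 9; −1 → 8.
Latitude square 7; −1 → 6.

FB86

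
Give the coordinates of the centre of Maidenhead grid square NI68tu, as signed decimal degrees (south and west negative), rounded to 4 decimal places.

Field N=13, I=8: +13·20° lon, +8·10° lat → SW at lon 80°, lat -10°.
Square 6, 8: +6·2° lon, +8·1° lat → SW at lon 92°, lat -2°.
Subsquare t=19, u=20: +19·0.0833333° lon, +20·0.0416667° lat → SW at lon 93.5833°, lat -1.16667°.
Cell spans 0.0833333° lon × 0.0416667° lat. Centre is SW corner plus half of each.
latitude -1.1458, longitude 93.6250.

-1.1458, 93.6250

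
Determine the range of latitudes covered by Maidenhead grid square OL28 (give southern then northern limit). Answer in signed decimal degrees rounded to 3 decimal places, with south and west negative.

28.000, 29.000

Field O=14, L=11: +14·20° lon, +11·10° lat → SW at lon 100°, lat 20°.
Square 2, 8: +2·2° lon, +8·1° lat → SW at lon 104°, lat 28°.
Cell spans 2° lon × 1° lat.
south 28.000, north 29.000.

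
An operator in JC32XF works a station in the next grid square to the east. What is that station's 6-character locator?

Longitude subsquare x = 23; +1 → 24, wraps to 0 = a, carry into square.
Longitude square 3; +1 → 4.
The latitude characters are unchanged.

JC42af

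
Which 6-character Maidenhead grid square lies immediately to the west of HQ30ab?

Longitude subsquare a = 0; −1 → -1, wraps to 23 = x, carry into square.
Longitude square 3; −1 → 2.
The latitude characters are unchanged.

HQ20xb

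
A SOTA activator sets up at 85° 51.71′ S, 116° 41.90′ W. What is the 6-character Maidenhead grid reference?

Offset from 180°W / 90°S: lon 63.3017°, lat 4.1382°.
Field: 63.3017/20 → 3 → D, 4.1382/10 → 0 → A; chars DA.
Square: 3.3017/2 → 1, 4.1382/1 → 4; chars 14.
Subsquare: 1.3017/0.0833333 → 15 → p, 0.1382/0.0416667 → 3 → d; chars pd.

DA14pd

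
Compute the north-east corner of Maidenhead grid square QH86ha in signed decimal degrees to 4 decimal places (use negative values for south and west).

-13.9583, 156.6667

Field Q=16, H=7: +16·20° lon, +7·10° lat → SW at lon 140°, lat -20°.
Square 8, 6: +8·2° lon, +6·1° lat → SW at lon 156°, lat -14°.
Subsquare h=7, a=0: +7·0.0833333° lon, +0·0.0416667° lat → SW at lon 156.583°, lat -14°.
Cell spans 0.0833333° lon × 0.0416667° lat. NE corner is SW corner plus one full cell.
latitude -13.9583, longitude 156.6667.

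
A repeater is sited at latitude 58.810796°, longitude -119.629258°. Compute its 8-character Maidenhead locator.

DO08et44

Shift to the Maidenhead origin (180°W, 90°S): lon 60.37074, lat 148.81080.
Field: lon ⌊60.37074/20⌋ = 3 → D; lat ⌊148.81080/10⌋ = 14 → O.
Square: lon ⌊0.37074/2⌋ = 0; lat ⌊8.81080/1⌋ = 8.
Subsquare: lon ⌊0.37074/0.0833333⌋ = 4 → e; lat ⌊0.81080/0.0416667⌋ = 19 → t.
Extended square: lon ⌊0.03741/0.00833333⌋ = 4; lat ⌊0.01913/0.00416667⌋ = 4.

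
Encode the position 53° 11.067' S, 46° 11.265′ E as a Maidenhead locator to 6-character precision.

Add 180° to longitude and 90° to latitude: 226.1877, 36.8156.
Field: 226.1877/20 → 11 → L, 36.8156/10 → 3 → D; chars LD.
Square: 6.1877/2 → 3, 6.8156/1 → 6; chars 36.
Subsquare: 0.1877/0.0833333 → 2 → c, 0.8156/0.0416667 → 19 → t; chars ct.

LD36ct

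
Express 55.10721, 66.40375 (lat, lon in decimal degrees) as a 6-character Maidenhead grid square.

MO35ec

Offset from 180°W / 90°S: lon 246.4038°, lat 145.1072°.
Field: lon ⌊246.4038/20⌋ = 12 → M; lat ⌊145.1072/10⌋ = 14 → O.
Square: lon ⌊6.4038/2⌋ = 3; lat ⌊5.1072/1⌋ = 5.
Subsquare: lon ⌊0.4038/0.0833333⌋ = 4 → e; lat ⌊0.1072/0.0416667⌋ = 2 → c.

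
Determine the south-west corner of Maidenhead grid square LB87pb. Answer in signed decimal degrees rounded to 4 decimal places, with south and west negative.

Field L=11, B=1: +11·20° lon, +1·10° lat → SW at lon 40°, lat -80°.
Square 8, 7: +8·2° lon, +7·1° lat → SW at lon 56°, lat -73°.
Subsquare p=15, b=1: +15·0.0833333° lon, +1·0.0416667° lat → SW at lon 57.25°, lat -72.9583°.
latitude -72.9583, longitude 57.2500.

-72.9583, 57.2500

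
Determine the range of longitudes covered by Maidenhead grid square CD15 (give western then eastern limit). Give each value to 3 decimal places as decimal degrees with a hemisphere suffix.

138.000° W, 136.000° W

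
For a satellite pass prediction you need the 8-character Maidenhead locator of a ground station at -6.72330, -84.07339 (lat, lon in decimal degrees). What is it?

EI73xg16

Add 180° to longitude and 90° to latitude: 95.92661, 83.27670.
Field (20°×10°, letters A–R): lon ⌊95.92661/20⌋ = 4 → E; lat ⌊83.27670/10⌋ = 8 → I.
Square (2°×1°, digits 0–9): lon ⌊15.92661/2⌋ = 7; lat ⌊3.27670/1⌋ = 3.
Subsquare (5′×2.5′, letters a–x): lon ⌊1.92661/0.0833333⌋ = 23 → x; lat ⌊0.27670/0.0416667⌋ = 6 → g.
Extended square (30″×15″, digits 0–9): lon ⌊0.00994/0.00833333⌋ = 1; lat ⌊0.02670/0.00416667⌋ = 6.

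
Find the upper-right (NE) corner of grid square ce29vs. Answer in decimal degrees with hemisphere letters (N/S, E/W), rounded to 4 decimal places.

40.2083° S, 134.1667° W

Field C=2, E=4: +2·20° lon, +4·10° lat → SW at lon -140°, lat -50°.
Square 2, 9: +2·2° lon, +9·1° lat → SW at lon -136°, lat -41°.
Subsquare v=21, s=18: +21·0.0833333° lon, +18·0.0416667° lat → SW at lon -134.25°, lat -40.25°.
Cell spans 0.0833333° lon × 0.0416667° lat. NE corner is SW corner plus one full cell.
latitude 40.2083° S, longitude 134.1667° W.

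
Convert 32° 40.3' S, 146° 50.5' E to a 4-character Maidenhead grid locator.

Shift to the Maidenhead origin (180°W, 90°S): lon 326.84, lat 57.33.
Field (20°×10°, letters A–R): 326.84/20 → 16 → Q, 57.33/10 → 5 → F; chars QF.
Square (2°×1°, digits 0–9): 6.84/2 → 3, 7.33/1 → 7; chars 37.

QF37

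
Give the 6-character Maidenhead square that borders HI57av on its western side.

HI47xv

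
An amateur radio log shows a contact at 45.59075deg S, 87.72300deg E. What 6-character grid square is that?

Add 180° to longitude and 90° to latitude: 267.7230, 44.4093.
Field: lon ⌊267.7230/20⌋ = 13 → N; lat ⌊44.4093/10⌋ = 4 → E.
Square: lon ⌊7.7230/2⌋ = 3; lat ⌊4.4093/1⌋ = 4.
Subsquare: lon ⌊1.7230/0.0833333⌋ = 20 → u; lat ⌊0.4093/0.0416667⌋ = 9 → j.

NE34uj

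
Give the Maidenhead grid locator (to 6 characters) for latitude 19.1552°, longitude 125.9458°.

PK29xd

Shift to the Maidenhead origin (180°W, 90°S): lon 305.9458, lat 109.1552.
Field (20°×10°, letters A–R): 305.9458/20 → 15 → P, 109.1552/10 → 10 → K; chars PK.
Square (2°×1°, digits 0–9): 5.9458/2 → 2, 9.1552/1 → 9; chars 29.
Subsquare (5′×2.5′, letters a–x): 1.9458/0.0833333 → 23 → x, 0.1552/0.0416667 → 3 → d; chars xd.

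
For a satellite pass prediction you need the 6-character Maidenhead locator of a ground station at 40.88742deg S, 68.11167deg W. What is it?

FE59wc

Offset from 180°W / 90°S: lon 111.8883°, lat 49.1126°.
Field (20°×10°, letters A–R): 111.8883/20 → 5 → F, 49.1126/10 → 4 → E; chars FE.
Square (2°×1°, digits 0–9): 11.8883/2 → 5, 9.1126/1 → 9; chars 59.
Subsquare (5′×2.5′, letters a–x): 1.8883/0.0833333 → 22 → w, 0.1126/0.0416667 → 2 → c; chars wc.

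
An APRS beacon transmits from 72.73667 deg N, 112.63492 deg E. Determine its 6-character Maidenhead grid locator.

Offset from 180°W / 90°S: lon 292.6349°, lat 162.7367°.
Field (20°×10°, letters A–R): lon ⌊292.6349/20⌋ = 14 → O; lat ⌊162.7367/10⌋ = 16 → Q.
Square (2°×1°, digits 0–9): lon ⌊12.6349/2⌋ = 6; lat ⌊2.7367/1⌋ = 2.
Subsquare (5′×2.5′, letters a–x): lon ⌊0.6349/0.0833333⌋ = 7 → h; lat ⌊0.7367/0.0416667⌋ = 17 → r.

OQ62hr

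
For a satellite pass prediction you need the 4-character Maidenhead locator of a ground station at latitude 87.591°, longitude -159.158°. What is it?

BR07

Offset from 180°W / 90°S: lon 20.84°, lat 177.59°.
Field: 20.84/20 → 1 → B, 177.59/10 → 17 → R; chars BR.
Square: 0.84/2 → 0, 7.59/1 → 7; chars 07.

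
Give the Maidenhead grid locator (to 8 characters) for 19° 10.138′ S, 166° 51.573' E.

Offset from 180°W / 90°S: lon 346.85955°, lat 70.83103°.
Field (20°×10°, letters A–R): lon ⌊346.85955/20⌋ = 17 → R; lat ⌊70.83103/10⌋ = 7 → H.
Square (2°×1°, digits 0–9): lon ⌊6.85955/2⌋ = 3; lat ⌊0.83103/1⌋ = 0.
Subsquare (5′×2.5′, letters a–x): lon ⌊0.85955/0.0833333⌋ = 10 → k; lat ⌊0.83103/0.0416667⌋ = 19 → t.
Extended square (30″×15″, digits 0–9): lon ⌊0.02622/0.00833333⌋ = 3; lat ⌊0.03937/0.00416667⌋ = 9.

RH30kt39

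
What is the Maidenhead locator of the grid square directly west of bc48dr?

BC48cr

Longitude subsquare d = 3; −1 → 2 = c.
The latitude characters are unchanged.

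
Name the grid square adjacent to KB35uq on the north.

Latitude subsquare q = 16; +1 → 17 = r.
The longitude characters are unchanged.

KB35ur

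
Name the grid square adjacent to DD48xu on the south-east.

DD58at

Longitude subsquare x = 23; +1 → 24, wraps to 0 = a, carry into square.
Longitude square 4; +1 → 5.
Latitude subsquare u = 20; −1 → 19 = t.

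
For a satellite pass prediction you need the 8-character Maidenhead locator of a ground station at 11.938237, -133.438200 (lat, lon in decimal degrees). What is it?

CK31gw75

Offset from 180°W / 90°S: lon 46.56180°, lat 101.93824°.
Field: 46.56180/20 → 2 → C, 101.93824/10 → 10 → K; chars CK.
Square: 6.56180/2 → 3, 1.93824/1 → 1; chars 31.
Subsquare: 0.56180/0.0833333 → 6 → g, 0.93824/0.0416667 → 22 → w; chars gw.
Extended square: 0.06180/0.00833333 → 7, 0.02157/0.00416667 → 5; chars 75.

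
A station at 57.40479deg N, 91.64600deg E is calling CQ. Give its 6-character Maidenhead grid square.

NO57tj

Offset from 180°W / 90°S: lon 271.6460°, lat 147.4048°.
Field: 271.6460/20 → 13 → N, 147.4048/10 → 14 → O; chars NO.
Square: 11.6460/2 → 5, 7.4048/1 → 7; chars 57.
Subsquare: 1.6460/0.0833333 → 19 → t, 0.4048/0.0416667 → 9 → j; chars tj.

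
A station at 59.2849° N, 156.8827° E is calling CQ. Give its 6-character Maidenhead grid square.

QO89kg

Shift to the Maidenhead origin (180°W, 90°S): lon 336.8827, lat 149.2849.
Field (20°×10°, letters A–R): lon ⌊336.8827/20⌋ = 16 → Q; lat ⌊149.2849/10⌋ = 14 → O.
Square (2°×1°, digits 0–9): lon ⌊16.8827/2⌋ = 8; lat ⌊9.2849/1⌋ = 9.
Subsquare (5′×2.5′, letters a–x): lon ⌊0.8827/0.0833333⌋ = 10 → k; lat ⌊0.2849/0.0416667⌋ = 6 → g.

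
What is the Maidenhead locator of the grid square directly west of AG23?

Longitude square 2; −1 → 1.
The latitude characters are unchanged.

AG13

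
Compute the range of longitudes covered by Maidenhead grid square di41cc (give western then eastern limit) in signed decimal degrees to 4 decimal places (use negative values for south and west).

Field D=3, I=8: +3·20° lon, +8·10° lat → SW at lon -120°, lat -10°.
Square 4, 1: +4·2° lon, +1·1° lat → SW at lon -112°, lat -9°.
Subsquare c=2, c=2: +2·0.0833333° lon, +2·0.0416667° lat → SW at lon -111.833°, lat -8.91667°.
Cell spans 0.0833333° lon × 0.0416667° lat.
west -111.8333, east -111.7500.

-111.8333, -111.7500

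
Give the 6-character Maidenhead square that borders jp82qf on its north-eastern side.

JP82rg

Longitude subsquare q = 16; +1 → 17 = r.
Latitude subsquare f = 5; +1 → 6 = g.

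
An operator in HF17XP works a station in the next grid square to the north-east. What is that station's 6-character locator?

HF27aq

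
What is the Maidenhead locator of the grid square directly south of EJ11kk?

Latitude subsquare k = 10; −1 → 9 = j.
The longitude characters are unchanged.

EJ11kj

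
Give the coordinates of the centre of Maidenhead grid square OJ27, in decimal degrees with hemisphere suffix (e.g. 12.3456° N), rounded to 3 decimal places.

Field O=14, J=9: +14·20° lon, +9·10° lat → SW at lon 100°, lat 0°.
Square 2, 7: +2·2° lon, +7·1° lat → SW at lon 104°, lat 7°.
Cell spans 2° lon × 1° lat. Centre is SW corner plus half of each.
latitude 7.500° N, longitude 105.000° E.

7.500° N, 105.000° E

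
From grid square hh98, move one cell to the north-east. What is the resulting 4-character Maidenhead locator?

Longitude square 9; +1 → 10, wraps to 0, carry into field.
Longitude field H = 7; +1 → 8 = I.
Latitude square 8; +1 → 9.

IH09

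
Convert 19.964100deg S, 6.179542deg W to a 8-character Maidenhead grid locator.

Add 180° to longitude and 90° to latitude: 173.82046, 70.03590.
Field (20°×10°, letters A–R): 173.82046/20 → 8 → I, 70.03590/10 → 7 → H; chars IH.
Square (2°×1°, digits 0–9): 13.82046/2 → 6, 0.03590/1 → 0; chars 60.
Subsquare (5′×2.5′, letters a–x): 1.82046/0.0833333 → 21 → v, 0.03590/0.0416667 → 0 → a; chars va.
Extended square (30″×15″, digits 0–9): 0.07046/0.00833333 → 8, 0.03590/0.00416667 → 8; chars 88.

IH60va88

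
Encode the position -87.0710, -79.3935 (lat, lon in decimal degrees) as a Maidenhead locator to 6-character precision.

FA02hw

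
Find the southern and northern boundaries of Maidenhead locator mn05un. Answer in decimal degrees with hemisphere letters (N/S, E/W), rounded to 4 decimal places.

Field M=12, N=13: +12·20° lon, +13·10° lat → SW at lon 60°, lat 40°.
Square 0, 5: +0·2° lon, +5·1° lat → SW at lon 60°, lat 45°.
Subsquare u=20, n=13: +20·0.0833333° lon, +13·0.0416667° lat → SW at lon 61.6667°, lat 45.5417°.
Cell spans 0.0833333° lon × 0.0416667° lat.
south 45.5417° N, north 45.5833° N.

45.5417° N, 45.5833° N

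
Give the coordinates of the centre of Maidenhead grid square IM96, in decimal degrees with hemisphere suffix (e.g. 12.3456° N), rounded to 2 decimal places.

Field I=8, M=12: +8·20° lon, +12·10° lat → SW at lon -20°, lat 30°.
Square 9, 6: +9·2° lon, +6·1° lat → SW at lon -2°, lat 36°.
Cell spans 2° lon × 1° lat. Centre is SW corner plus half of each.
latitude 36.50° N, longitude 1.00° W.

36.50° N, 1.00° W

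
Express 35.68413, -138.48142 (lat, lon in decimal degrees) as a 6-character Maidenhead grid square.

Add 180° to longitude and 90° to latitude: 41.5186, 125.6841.
Field: lon ⌊41.5186/20⌋ = 2 → C; lat ⌊125.6841/10⌋ = 12 → M.
Square: lon ⌊1.5186/2⌋ = 0; lat ⌊5.6841/1⌋ = 5.
Subsquare: lon ⌊1.5186/0.0833333⌋ = 18 → s; lat ⌊0.6841/0.0416667⌋ = 16 → q.

CM05sq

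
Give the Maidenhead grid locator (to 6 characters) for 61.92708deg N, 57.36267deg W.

Shift to the Maidenhead origin (180°W, 90°S): lon 122.6373, lat 151.9271.
Field: 122.6373/20 → 6 → G, 151.9271/10 → 15 → P; chars GP.
Square: 2.6373/2 → 1, 1.9271/1 → 1; chars 11.
Subsquare: 0.6373/0.0833333 → 7 → h, 0.9271/0.0416667 → 22 → w; chars hw.

GP11hw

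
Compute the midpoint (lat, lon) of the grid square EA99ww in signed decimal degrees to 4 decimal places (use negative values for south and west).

-80.0625, -80.1250

Field E=4, A=0: +4·20° lon, +0·10° lat → SW at lon -100°, lat -90°.
Square 9, 9: +9·2° lon, +9·1° lat → SW at lon -82°, lat -81°.
Subsquare w=22, w=22: +22·0.0833333° lon, +22·0.0416667° lat → SW at lon -80.1667°, lat -80.0833°.
Cell spans 0.0833333° lon × 0.0416667° lat. Centre is SW corner plus half of each.
latitude -80.0625, longitude -80.1250.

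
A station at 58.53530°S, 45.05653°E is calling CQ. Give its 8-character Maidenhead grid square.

LD21ml61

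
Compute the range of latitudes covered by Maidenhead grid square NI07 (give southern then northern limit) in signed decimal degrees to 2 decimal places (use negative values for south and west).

Field N=13, I=8: +13·20° lon, +8·10° lat → SW at lon 80°, lat -10°.
Square 0, 7: +0·2° lon, +7·1° lat → SW at lon 80°, lat -3°.
Cell spans 2° lon × 1° lat.
south -3.00, north -2.00.

-3.00, -2.00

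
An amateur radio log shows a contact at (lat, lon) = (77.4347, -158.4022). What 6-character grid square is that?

Add 180° to longitude and 90° to latitude: 21.5978, 167.4347.
Field (20°×10°, letters A–R): lon ⌊21.5978/20⌋ = 1 → B; lat ⌊167.4347/10⌋ = 16 → Q.
Square (2°×1°, digits 0–9): lon ⌊1.5978/2⌋ = 0; lat ⌊7.4347/1⌋ = 7.
Subsquare (5′×2.5′, letters a–x): lon ⌊1.5978/0.0833333⌋ = 19 → t; lat ⌊0.4347/0.0416667⌋ = 10 → k.

BQ07tk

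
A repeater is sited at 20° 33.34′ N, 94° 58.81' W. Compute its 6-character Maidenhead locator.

Add 180° to longitude and 90° to latitude: 85.0198, 110.5557.
Field (20°×10°, letters A–R): 85.0198/20 → 4 → E, 110.5557/10 → 11 → L; chars EL.
Square (2°×1°, digits 0–9): 5.0198/2 → 2, 0.5557/1 → 0; chars 20.
Subsquare (5′×2.5′, letters a–x): 1.0198/0.0833333 → 12 → m, 0.5557/0.0416667 → 13 → n; chars mn.

EL20mn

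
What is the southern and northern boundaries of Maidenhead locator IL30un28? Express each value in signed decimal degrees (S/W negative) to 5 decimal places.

Field I=8, L=11: +8·20° lon, +11·10° lat → SW at lon -20°, lat 20°.
Square 3, 0: +3·2° lon, +0·1° lat → SW at lon -14°, lat 20°.
Subsquare u=20, n=13: +20·0.0833333° lon, +13·0.0416667° lat → SW at lon -12.3333°, lat 20.5417°.
Extended square 2, 8: +2·0.00833333° lon, +8·0.00416667° lat → SW at lon -12.3167°, lat 20.575°.
Cell spans 0.00833333° lon × 0.00416667° lat.
south 20.57500, north 20.57917.

20.57500, 20.57917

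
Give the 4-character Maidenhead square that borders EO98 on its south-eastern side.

FO07

Longitude square 9; +1 → 10, wraps to 0, carry into field.
Longitude field E = 4; +1 → 5 = F.
Latitude square 8; −1 → 7.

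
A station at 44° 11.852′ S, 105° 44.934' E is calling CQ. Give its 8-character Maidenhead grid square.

OE25ut92

Add 180° to longitude and 90° to latitude: 285.74890, 45.80247.
Field: 285.74890/20 → 14 → O, 45.80247/10 → 4 → E; chars OE.
Square: 5.74890/2 → 2, 5.80247/1 → 5; chars 25.
Subsquare: 1.74890/0.0833333 → 20 → u, 0.80247/0.0416667 → 19 → t; chars ut.
Extended square: 0.08223/0.00833333 → 9, 0.01080/0.00416667 → 2; chars 92.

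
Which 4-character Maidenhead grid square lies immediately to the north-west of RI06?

Longitude square 0; −1 → -1, wraps to 9, carry into field.
Longitude field R = 17; −1 → 16 = Q.
Latitude square 6; +1 → 7.

QI97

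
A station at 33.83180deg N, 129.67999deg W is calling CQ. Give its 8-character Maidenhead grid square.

CM53dt89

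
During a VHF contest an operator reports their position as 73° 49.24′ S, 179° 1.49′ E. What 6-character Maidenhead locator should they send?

Shift to the Maidenhead origin (180°W, 90°S): lon 359.0248, lat 16.1793.
Field: 359.0248/20 → 17 → R, 16.1793/10 → 1 → B; chars RB.
Square: 19.0248/2 → 9, 6.1793/1 → 6; chars 96.
Subsquare: 1.0248/0.0833333 → 12 → m, 0.1793/0.0416667 → 4 → e; chars me.

RB96me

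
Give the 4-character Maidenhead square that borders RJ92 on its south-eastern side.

Longitude square 9; +1 → 10, wraps to 0, carry into field.
Longitude field R = 17; +1 → 18, wraps to 0 = A, wrapping around the antimeridian.
Latitude square 2; −1 → 1.

AJ01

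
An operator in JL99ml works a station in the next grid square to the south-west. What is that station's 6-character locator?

Longitude subsquare m = 12; −1 → 11 = l.
Latitude subsquare l = 11; −1 → 10 = k.

JL99lk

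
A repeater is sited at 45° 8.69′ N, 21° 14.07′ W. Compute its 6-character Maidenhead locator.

Shift to the Maidenhead origin (180°W, 90°S): lon 158.7655, lat 135.1448.
Field: 158.7655/20 → 7 → H, 135.1448/10 → 13 → N; chars HN.
Square: 18.7655/2 → 9, 5.1448/1 → 5; chars 95.
Subsquare: 0.7655/0.0833333 → 9 → j, 0.1448/0.0416667 → 3 → d; chars jd.

HN95jd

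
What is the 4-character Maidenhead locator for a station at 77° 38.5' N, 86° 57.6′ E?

NQ37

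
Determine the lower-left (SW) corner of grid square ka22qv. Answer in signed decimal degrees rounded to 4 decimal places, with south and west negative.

-87.1250, 25.3333

Field K=10, A=0: +10·20° lon, +0·10° lat → SW at lon 20°, lat -90°.
Square 2, 2: +2·2° lon, +2·1° lat → SW at lon 24°, lat -88°.
Subsquare q=16, v=21: +16·0.0833333° lon, +21·0.0416667° lat → SW at lon 25.3333°, lat -87.125°.
latitude -87.1250, longitude 25.3333.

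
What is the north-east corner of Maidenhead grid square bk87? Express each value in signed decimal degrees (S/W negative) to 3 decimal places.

18.000, -142.000

Field B=1, K=10: +1·20° lon, +10·10° lat → SW at lon -160°, lat 10°.
Square 8, 7: +8·2° lon, +7·1° lat → SW at lon -144°, lat 17°.
Cell spans 2° lon × 1° lat. NE corner is SW corner plus one full cell.
latitude 18.000, longitude -142.000.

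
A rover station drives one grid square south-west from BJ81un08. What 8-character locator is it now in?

BJ81tn97

Longitude extended square 0; −1 → -1, wraps to 9, carry into subsquare.
Longitude subsquare u = 20; −1 → 19 = t.
Latitude extended square 8; −1 → 7.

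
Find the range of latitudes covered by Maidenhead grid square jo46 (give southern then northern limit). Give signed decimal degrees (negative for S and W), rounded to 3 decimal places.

56.000, 57.000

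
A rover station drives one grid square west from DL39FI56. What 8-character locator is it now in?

DL39fi46

Longitude extended square 5; −1 → 4.
The latitude characters are unchanged.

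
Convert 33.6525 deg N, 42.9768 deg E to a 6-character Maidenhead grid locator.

LM13lp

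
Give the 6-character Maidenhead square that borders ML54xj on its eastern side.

ML64aj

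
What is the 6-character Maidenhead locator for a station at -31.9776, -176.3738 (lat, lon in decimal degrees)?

AF18ta

Offset from 180°W / 90°S: lon 3.6262°, lat 58.0224°.
Field (20°×10°, letters A–R): 3.6262/20 → 0 → A, 58.0224/10 → 5 → F; chars AF.
Square (2°×1°, digits 0–9): 3.6262/2 → 1, 8.0224/1 → 8; chars 18.
Subsquare (5′×2.5′, letters a–x): 1.6262/0.0833333 → 19 → t, 0.0224/0.0416667 → 0 → a; chars ta.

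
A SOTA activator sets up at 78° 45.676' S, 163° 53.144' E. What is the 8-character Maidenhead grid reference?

Shift to the Maidenhead origin (180°W, 90°S): lon 343.88573, lat 11.23873.
Field (20°×10°, letters A–R): lon ⌊343.88573/20⌋ = 17 → R; lat ⌊11.23873/10⌋ = 1 → B.
Square (2°×1°, digits 0–9): lon ⌊3.88573/2⌋ = 1; lat ⌊1.23873/1⌋ = 1.
Subsquare (5′×2.5′, letters a–x): lon ⌊1.88573/0.0833333⌋ = 22 → w; lat ⌊0.23873/0.0416667⌋ = 5 → f.
Extended square (30″×15″, digits 0–9): lon ⌊0.05240/0.00833333⌋ = 6; lat ⌊0.03040/0.00416667⌋ = 7.

RB11wf67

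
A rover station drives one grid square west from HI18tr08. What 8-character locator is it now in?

HI18sr98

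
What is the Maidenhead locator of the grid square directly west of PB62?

PB52

Longitude square 6; −1 → 5.
The latitude characters are unchanged.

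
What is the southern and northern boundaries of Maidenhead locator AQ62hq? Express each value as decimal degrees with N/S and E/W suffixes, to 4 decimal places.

Field A=0, Q=16: +0·20° lon, +16·10° lat → SW at lon -180°, lat 70°.
Square 6, 2: +6·2° lon, +2·1° lat → SW at lon -168°, lat 72°.
Subsquare h=7, q=16: +7·0.0833333° lon, +16·0.0416667° lat → SW at lon -167.417°, lat 72.6667°.
Cell spans 0.0833333° lon × 0.0416667° lat.
south 72.6667° N, north 72.7083° N.

72.6667° N, 72.7083° N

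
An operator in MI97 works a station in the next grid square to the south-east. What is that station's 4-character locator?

NI06

Longitude square 9; +1 → 10, wraps to 0, carry into field.
Longitude field M = 12; +1 → 13 = N.
Latitude square 7; −1 → 6.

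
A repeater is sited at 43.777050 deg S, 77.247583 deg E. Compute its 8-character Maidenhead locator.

ME86of93

Offset from 180°W / 90°S: lon 257.24758°, lat 46.22295°.
Field: 257.24758/20 → 12 → M, 46.22295/10 → 4 → E; chars ME.
Square: 17.24758/2 → 8, 6.22295/1 → 6; chars 86.
Subsquare: 1.24758/0.0833333 → 14 → o, 0.22295/0.0416667 → 5 → f; chars of.
Extended square: 0.08092/0.00833333 → 9, 0.01462/0.00416667 → 3; chars 93.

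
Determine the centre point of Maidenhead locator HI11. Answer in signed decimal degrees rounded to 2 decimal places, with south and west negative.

-8.50, -37.00

Field H=7, I=8: +7·20° lon, +8·10° lat → SW at lon -40°, lat -10°.
Square 1, 1: +1·2° lon, +1·1° lat → SW at lon -38°, lat -9°.
Cell spans 2° lon × 1° lat. Centre is SW corner plus half of each.
latitude -8.50, longitude -37.00.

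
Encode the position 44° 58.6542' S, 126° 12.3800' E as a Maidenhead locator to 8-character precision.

Add 180° to longitude and 90° to latitude: 306.20633, 45.02243.
Field: lon ⌊306.20633/20⌋ = 15 → P; lat ⌊45.02243/10⌋ = 4 → E.
Square: lon ⌊6.20633/2⌋ = 3; lat ⌊5.02243/1⌋ = 5.
Subsquare: lon ⌊0.20633/0.0833333⌋ = 2 → c; lat ⌊0.02243/0.0416667⌋ = 0 → a.
Extended square: lon ⌊0.03967/0.00833333⌋ = 4; lat ⌊0.02243/0.00416667⌋ = 5.

PE35ca45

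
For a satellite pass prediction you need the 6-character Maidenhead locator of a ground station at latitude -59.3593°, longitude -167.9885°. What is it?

AD60ap

Shift to the Maidenhead origin (180°W, 90°S): lon 12.0115, lat 30.6407.
Field: lon ⌊12.0115/20⌋ = 0 → A; lat ⌊30.6407/10⌋ = 3 → D.
Square: lon ⌊12.0115/2⌋ = 6; lat ⌊0.6407/1⌋ = 0.
Subsquare: lon ⌊0.0115/0.0833333⌋ = 0 → a; lat ⌊0.6407/0.0416667⌋ = 15 → p.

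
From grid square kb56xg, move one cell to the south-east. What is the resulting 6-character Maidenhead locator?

KB66af

Longitude subsquare x = 23; +1 → 24, wraps to 0 = a, carry into square.
Longitude square 5; +1 → 6.
Latitude subsquare g = 6; −1 → 5 = f.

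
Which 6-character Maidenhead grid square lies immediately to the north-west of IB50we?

IB50vf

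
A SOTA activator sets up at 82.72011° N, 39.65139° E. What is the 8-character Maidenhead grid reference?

Shift to the Maidenhead origin (180°W, 90°S): lon 219.65139, lat 172.72011.
Field: lon ⌊219.65139/20⌋ = 10 → K; lat ⌊172.72011/10⌋ = 17 → R.
Square: lon ⌊19.65139/2⌋ = 9; lat ⌊2.72011/1⌋ = 2.
Subsquare: lon ⌊1.65139/0.0833333⌋ = 19 → t; lat ⌊0.72011/0.0416667⌋ = 17 → r.
Extended square: lon ⌊0.06806/0.00833333⌋ = 8; lat ⌊0.01178/0.00416667⌋ = 2.

KR92tr82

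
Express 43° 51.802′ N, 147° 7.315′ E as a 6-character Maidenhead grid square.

Offset from 180°W / 90°S: lon 327.1219°, lat 133.8634°.
Field: 327.1219/20 → 16 → Q, 133.8634/10 → 13 → N; chars QN.
Square: 7.1219/2 → 3, 3.8634/1 → 3; chars 33.
Subsquare: 1.1219/0.0833333 → 13 → n, 0.8634/0.0416667 → 20 → u; chars nu.

QN33nu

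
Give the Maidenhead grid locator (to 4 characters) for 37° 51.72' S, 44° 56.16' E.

Offset from 180°W / 90°S: lon 224.94°, lat 52.14°.
Field (20°×10°, letters A–R): lon ⌊224.94/20⌋ = 11 → L; lat ⌊52.14/10⌋ = 5 → F.
Square (2°×1°, digits 0–9): lon ⌊4.94/2⌋ = 2; lat ⌊2.14/1⌋ = 2.

LF22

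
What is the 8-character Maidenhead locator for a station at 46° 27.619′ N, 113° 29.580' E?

ON66rl90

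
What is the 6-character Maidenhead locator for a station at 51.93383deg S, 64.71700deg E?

Shift to the Maidenhead origin (180°W, 90°S): lon 244.7170, lat 38.0662.
Field: 244.7170/20 → 12 → M, 38.0662/10 → 3 → D; chars MD.
Square: 4.7170/2 → 2, 8.0662/1 → 8; chars 28.
Subsquare: 0.7170/0.0833333 → 8 → i, 0.0662/0.0416667 → 1 → b; chars ib.

MD28ib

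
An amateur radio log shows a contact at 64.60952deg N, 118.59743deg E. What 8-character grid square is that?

OP94ho16

Offset from 180°W / 90°S: lon 298.59743°, lat 154.60952°.
Field: lon ⌊298.59743/20⌋ = 14 → O; lat ⌊154.60952/10⌋ = 15 → P.
Square: lon ⌊18.59743/2⌋ = 9; lat ⌊4.60952/1⌋ = 4.
Subsquare: lon ⌊0.59743/0.0833333⌋ = 7 → h; lat ⌊0.60952/0.0416667⌋ = 14 → o.
Extended square: lon ⌊0.01410/0.00833333⌋ = 1; lat ⌊0.02619/0.00416667⌋ = 6.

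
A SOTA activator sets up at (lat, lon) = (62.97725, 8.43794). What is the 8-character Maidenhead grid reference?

JP42fx24

Add 180° to longitude and 90° to latitude: 188.43794, 152.97725.
Field (20°×10°, letters A–R): lon ⌊188.43794/20⌋ = 9 → J; lat ⌊152.97725/10⌋ = 15 → P.
Square (2°×1°, digits 0–9): lon ⌊8.43794/2⌋ = 4; lat ⌊2.97725/1⌋ = 2.
Subsquare (5′×2.5′, letters a–x): lon ⌊0.43794/0.0833333⌋ = 5 → f; lat ⌊0.97725/0.0416667⌋ = 23 → x.
Extended square (30″×15″, digits 0–9): lon ⌊0.02127/0.00833333⌋ = 2; lat ⌊0.01892/0.00416667⌋ = 4.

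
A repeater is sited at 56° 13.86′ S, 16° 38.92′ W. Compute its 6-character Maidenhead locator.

Offset from 180°W / 90°S: lon 163.3513°, lat 33.7690°.
Field: lon ⌊163.3513/20⌋ = 8 → I; lat ⌊33.7690/10⌋ = 3 → D.
Square: lon ⌊3.3513/2⌋ = 1; lat ⌊3.7690/1⌋ = 3.
Subsquare: lon ⌊1.3513/0.0833333⌋ = 16 → q; lat ⌊0.7690/0.0416667⌋ = 18 → s.

ID13qs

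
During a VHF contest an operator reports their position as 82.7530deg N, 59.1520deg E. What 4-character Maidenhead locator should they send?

Offset from 180°W / 90°S: lon 239.15°, lat 172.75°.
Field: 239.15/20 → 11 → L, 172.75/10 → 17 → R; chars LR.
Square: 19.15/2 → 9, 2.75/1 → 2; chars 92.

LR92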